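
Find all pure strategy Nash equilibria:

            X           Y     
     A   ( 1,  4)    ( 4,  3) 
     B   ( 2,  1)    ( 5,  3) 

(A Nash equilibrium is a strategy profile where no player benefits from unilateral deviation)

Nash equilibrium: (B, Y)

Work:
Best responses:
  P1 vs X: payoffs [1, 2] → best response B (payoff 2)
  P1 vs Y: payoffs [4, 5] → best response B (payoff 5)
  P2 vs A: payoffs [4, 3] → best response X (payoff 4)
  P2 vs B: payoffs [1, 3] → best response Y (payoff 3)
Mutual best responses: (B,Y) → Nash equilibria.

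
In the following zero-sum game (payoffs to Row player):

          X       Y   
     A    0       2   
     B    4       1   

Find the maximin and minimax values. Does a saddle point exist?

Maximin = 1, Minimax = 2, Saddle: False

Work:
Row minimums: [0, 1] → maximin = 1
Column maximums: [4, 2] → minimax = 2
No saddle point (maximin ≠ minimax). Mixed strategy needed.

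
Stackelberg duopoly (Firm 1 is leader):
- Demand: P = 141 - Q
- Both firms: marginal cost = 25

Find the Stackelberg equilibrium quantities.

q₁* (leader) = 58.0, q₂* (follower) = 29.0

Work:
Follower's reaction: q₂ = (a - c - q₁)/2
Leader substitutes: π₁ = q₁·(a - q₁ - (a-c-q₁)/2 - c)
FOC: q₁* = (141 - 25)/2 = 58.00
Then: q₂* = (141 - 25 - 58.0)/2 = 29.00
Leader has first-mover advantage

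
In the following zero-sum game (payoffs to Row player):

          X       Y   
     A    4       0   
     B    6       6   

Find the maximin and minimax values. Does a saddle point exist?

Maximin = 6, Minimax = 6, Saddle: True

Work:
Row minimums: [0, 6] → maximin = 6
Column maximums: [6, 6] → minimax = 6
Saddle point exists! Game value = 6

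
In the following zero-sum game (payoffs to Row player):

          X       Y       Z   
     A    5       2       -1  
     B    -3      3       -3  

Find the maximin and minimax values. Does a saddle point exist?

Maximin = -1, Minimax = -1, Saddle: True

Work:
Row minimums: [-1, -3] → maximin = -1
Column maximums: [5, 3, -1] → minimax = -1
Saddle point exists! Game value = -1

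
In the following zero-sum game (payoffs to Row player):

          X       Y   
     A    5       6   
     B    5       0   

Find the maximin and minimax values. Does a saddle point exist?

Maximin = 5, Minimax = 5, Saddle: True

Work:
Row minimums: [5, 0] → maximin = 5
Column maximums: [5, 6] → minimax = 5
Saddle point exists! Game value = 5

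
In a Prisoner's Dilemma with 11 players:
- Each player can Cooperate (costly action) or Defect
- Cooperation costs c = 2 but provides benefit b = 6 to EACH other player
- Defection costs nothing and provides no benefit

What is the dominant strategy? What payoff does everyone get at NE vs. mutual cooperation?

Dominant: Defect; NE payoff = 0; Coop payoff = 58

Work:
Defect dominates (saves cost c = 2, benefit to others is external)
NE: All defect → everyone gets 0
If all cooperate: each receives (10)×6 - 2 = 58
Social dilemma: 58 > 0 but NE gives 0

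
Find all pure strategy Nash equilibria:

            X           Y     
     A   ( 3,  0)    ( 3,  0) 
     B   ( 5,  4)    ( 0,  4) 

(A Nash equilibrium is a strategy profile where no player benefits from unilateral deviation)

Nash equilibrium: (A, Y), (B, X)

Work:
Best responses:
  P1 vs X: payoffs [3, 5] → best response B (payoff 5)
  P1 vs Y: payoffs [3, 0] → best response A (payoff 3)
  P2 vs A: payoffs [0, 0] → best response X/Y (payoff 0)
  P2 vs B: payoffs [4, 4] → best response X/Y (payoff 4)
Mutual best responses: (A,Y), (B,X) → Nash equilibria.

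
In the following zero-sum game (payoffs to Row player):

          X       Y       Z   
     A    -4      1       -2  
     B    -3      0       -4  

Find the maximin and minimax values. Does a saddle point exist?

Maximin = -4, Minimax = -3, Saddle: False

Work:
Row minimums: [-4, -4] → maximin = -4
Column maximums: [-3, 1, -2] → minimax = -3
No saddle point (maximin ≠ minimax). Mixed strategy needed.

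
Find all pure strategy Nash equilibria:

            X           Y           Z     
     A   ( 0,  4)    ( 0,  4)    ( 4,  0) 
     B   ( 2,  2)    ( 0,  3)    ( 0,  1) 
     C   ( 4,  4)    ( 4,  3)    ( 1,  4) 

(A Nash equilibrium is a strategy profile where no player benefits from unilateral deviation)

Nash equilibrium: (C, X)

Work:
Best responses:
  P1 vs X: payoffs [0, 2, 4] → best response C (payoff 4)
  P1 vs Y: payoffs [0, 0, 4] → best response C (payoff 4)
  P1 vs Z: payoffs [4, 0, 1] → best response A (payoff 4)
  P2 vs A: payoffs [4, 4, 0] → best response X/Y (payoff 4)
  P2 vs B: payoffs [2, 3, 1] → best response Y (payoff 3)
  P2 vs C: payoffs [4, 3, 4] → best response X/Z (payoff 4)
Mutual best responses: (C,X) → Nash equilibria.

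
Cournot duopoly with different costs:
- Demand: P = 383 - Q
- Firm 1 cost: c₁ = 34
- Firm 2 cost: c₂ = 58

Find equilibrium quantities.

q₁* = 124.33, q₂* = 100.33

Work:
Reaction: q₁ = (383 - 34 - q₂)/2
Reaction: q₂ = (383 - 58 - q₁)/2
Solve simultaneously:
q₁* = (383 - 2×34 + 58)/3 = 124.33
q₂* = (383 - 2×58 + 34)/3 = 100.33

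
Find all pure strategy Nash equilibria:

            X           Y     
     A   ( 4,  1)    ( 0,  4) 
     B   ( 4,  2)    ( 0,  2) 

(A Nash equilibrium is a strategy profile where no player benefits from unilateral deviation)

Nash equilibrium: (A, Y), (B, X), (B, Y)

Work:
Best responses:
  P1 vs X: payoffs [4, 4] → best response A/B (payoff 4)
  P1 vs Y: payoffs [0, 0] → best response A/B (payoff 0)
  P2 vs A: payoffs [1, 4] → best response Y (payoff 4)
  P2 vs B: payoffs [2, 2] → best response X/Y (payoff 2)
Mutual best responses: (A,Y), (B,X), (B,Y) → Nash equilibria.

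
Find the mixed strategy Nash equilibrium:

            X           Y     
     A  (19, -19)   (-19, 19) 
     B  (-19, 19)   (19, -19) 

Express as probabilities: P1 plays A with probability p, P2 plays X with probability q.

p = 0.5, q = 0.5

Work:
Find probabilities that make opponent indifferent:
P2 chooses q to make P1 indifferent between A and B
P1 chooses p to make P2 indifferent between X and Y
Mixed NE: P1 plays (A: 0.5, B: 0.5), P2 plays (X: 0.5, Y: 0.5)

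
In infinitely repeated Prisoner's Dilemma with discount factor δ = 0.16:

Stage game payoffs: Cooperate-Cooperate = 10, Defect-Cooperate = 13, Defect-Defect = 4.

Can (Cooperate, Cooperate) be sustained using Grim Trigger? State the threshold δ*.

δ* = 0.3333; since δ = 0.16 < 0.3333, cooperation cannot be sustained

Work:
For Grim Trigger:
Cooperate forever: 10/(1-δ)
Defect then punished: 13 + 4·δ/(1-δ)
Need: 10/(1-δ) ≥ 13 + 4·δ/(1-δ)
Solving: δ ≥ (T-R)/(T-P) = (13-10)/(13-4) = 0.3333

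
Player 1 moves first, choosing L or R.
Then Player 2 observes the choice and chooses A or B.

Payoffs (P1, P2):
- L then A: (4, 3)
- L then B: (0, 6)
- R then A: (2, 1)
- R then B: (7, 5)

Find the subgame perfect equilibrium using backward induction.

P1 plays R, P2 plays B after L and B after R; Payoff (7, 5)

Work:
Backward induction:
After L: P2 chooses B → P1 gets 0
After R: P2 chooses B → P1 gets 7
P1 chooses R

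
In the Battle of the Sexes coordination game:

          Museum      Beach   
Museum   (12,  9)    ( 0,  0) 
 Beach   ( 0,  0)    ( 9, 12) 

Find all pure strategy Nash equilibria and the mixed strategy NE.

Pure NE: (Museum, Museum) and (Beach, Beach); Mixed NE: p = 0.5714, q = 0.4286

Work:
Check pure NE:
(Museum, Museum): (12, 9) - no unilateral deviation beneficial
(Beach, Beach): (9, 12) - no unilateral deviation beneficial
Mixed NE: P1 plays Museum with p = 0.5714, P2 plays Museum with q = 0.4286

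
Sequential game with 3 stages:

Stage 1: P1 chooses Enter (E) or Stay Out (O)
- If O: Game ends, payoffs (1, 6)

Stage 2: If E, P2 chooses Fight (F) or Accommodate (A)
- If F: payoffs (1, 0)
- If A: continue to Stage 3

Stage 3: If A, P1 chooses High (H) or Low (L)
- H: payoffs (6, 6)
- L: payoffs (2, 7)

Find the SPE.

SPE: (E, A, H); Outcome (6, 6)

Work:
Stage 3: P1 chooses H (6 vs 2)
Stage 2: P2: F->0, A->6 (anticipating H). Choose A
Stage 1: P1: O->1, E->6 (anticipating A, H). Choose E
SPE path: E -> A -> H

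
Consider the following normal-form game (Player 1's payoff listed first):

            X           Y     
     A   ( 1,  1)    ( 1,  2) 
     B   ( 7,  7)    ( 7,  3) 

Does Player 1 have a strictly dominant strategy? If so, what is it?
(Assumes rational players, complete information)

Yes, Player 1's strictly dominant strategy is B

Work:
A strategy strictly dominates another if it gives a strictly higher payoff against every opponent action. Compare each pair of P1's strategies column-by-column:
  A vs B: [1 vs 7, 1 vs 7] → A does not strictly dominate B (column X: 1 ≤ 7)
  B vs A: [7 vs 1, 7 vs 1] → B strictly dominates A
B strictly dominates every other strategy → strictly dominant.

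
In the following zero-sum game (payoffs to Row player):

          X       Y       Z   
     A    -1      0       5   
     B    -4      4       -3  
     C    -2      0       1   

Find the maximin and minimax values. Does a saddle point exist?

Maximin = -1, Minimax = -1, Saddle: True

Work:
Row minimums: [-1, -4, -2] → maximin = -1
Column maximums: [-1, 4, 5] → minimax = -1
Saddle point exists! Game value = -1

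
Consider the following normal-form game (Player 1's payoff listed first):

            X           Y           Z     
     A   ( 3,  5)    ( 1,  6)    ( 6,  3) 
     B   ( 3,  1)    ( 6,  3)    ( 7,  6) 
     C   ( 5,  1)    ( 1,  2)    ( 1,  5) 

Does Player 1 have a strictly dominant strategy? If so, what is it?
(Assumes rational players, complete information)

No strictly dominant strategy exists for Player 1

Work:
A strategy strictly dominates another if it gives a strictly higher payoff against every opponent action. Compare each pair of P1's strategies column-by-column:
  A vs B: [3 vs 3, 1 vs 6, 6 vs 7] → A does not strictly dominate B (column X: 3 ≤ 3)
  A vs C: [3 vs 5, 1 vs 1, 6 vs 1] → A does not strictly dominate C (column X: 3 ≤ 5)
  B vs A: [3 vs 3, 6 vs 1, 7 vs 6] → B does not strictly dominate A (column X: 3 ≤ 3)
  B vs C: [3 vs 5, 6 vs 1, 7 vs 1] → B does not strictly dominate C (column X: 3 ≤ 5)
  C vs A: [5 vs 3, 1 vs 1, 1 vs 6] → C does not strictly dominate A (column Y: 1 ≤ 1)
  C vs B: [5 vs 3, 1 vs 6, 1 vs 7] → C does not strictly dominate B (column Y: 1 ≤ 6)
No single strategy strictly dominates all others → no strictly dominant strategy.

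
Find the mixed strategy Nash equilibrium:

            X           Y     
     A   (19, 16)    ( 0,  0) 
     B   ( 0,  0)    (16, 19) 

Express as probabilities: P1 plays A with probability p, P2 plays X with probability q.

p = 0.5429, q = 0.4571

Work:
Find probabilities that make opponent indifferent:
P2 chooses q to make P1 indifferent between A and B
P1 chooses p to make P2 indifferent between X and Y
Mixed NE: P1 plays (A: 0.5429, B: 0.4571), P2 plays (X: 0.4571, Y: 0.5429)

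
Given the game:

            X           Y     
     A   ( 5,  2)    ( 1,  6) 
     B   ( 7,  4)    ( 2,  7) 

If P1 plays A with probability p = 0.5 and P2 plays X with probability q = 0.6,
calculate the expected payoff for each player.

E[P1] = 4.2, E[P2] = 4.4

Work:
E[P1] = p·q·π₁(A,X) + p·(1-q)·π₁(A,Y) + (1-p)·q·π₁(B,X) + (1-p)·(1-q)·π₁(B,Y)
= 0.5·0.6·5 + 0.5·0.4·1 + 0.5·0.6·7 + 0.5·0.4·2
= 4.2

E[P2] = 4.4 (similar calculation)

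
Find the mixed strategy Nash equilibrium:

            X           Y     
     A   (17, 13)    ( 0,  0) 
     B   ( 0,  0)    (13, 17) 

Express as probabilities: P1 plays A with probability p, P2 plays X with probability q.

p = 0.5667, q = 0.4333

Work:
Find probabilities that make opponent indifferent:
P2 chooses q to make P1 indifferent between A and B
P1 chooses p to make P2 indifferent between X and Y
Mixed NE: P1 plays (A: 0.5667, B: 0.4333), P2 plays (X: 0.4333, Y: 0.5667)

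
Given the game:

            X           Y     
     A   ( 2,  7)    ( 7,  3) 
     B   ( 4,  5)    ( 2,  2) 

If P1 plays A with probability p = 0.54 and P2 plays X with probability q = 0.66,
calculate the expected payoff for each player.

E[P1] = 3.5252, E[P2] = 4.8764

Work:
E[P1] = p·q·π₁(A,X) + p·(1-q)·π₁(A,Y) + (1-p)·q·π₁(B,X) + (1-p)·(1-q)·π₁(B,Y)
= 0.54·0.66·2 + 0.54·0.34·7 + 0.46·0.66·4 + 0.46·0.34·2
= 3.5252

E[P2] = 4.8764 (similar calculation)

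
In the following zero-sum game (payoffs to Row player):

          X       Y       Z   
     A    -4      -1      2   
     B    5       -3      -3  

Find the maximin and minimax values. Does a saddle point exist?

Maximin = -3, Minimax = -1, Saddle: False

Work:
Row minimums: [-4, -3] → maximin = -3
Column maximums: [5, -1, 2] → minimax = -1
No saddle point (maximin ≠ minimax). Mixed strategy needed.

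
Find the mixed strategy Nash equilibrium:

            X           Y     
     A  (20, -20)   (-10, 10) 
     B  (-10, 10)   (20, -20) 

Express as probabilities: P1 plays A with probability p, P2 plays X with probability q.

p = 0.5, q = 0.5

Work:
Find probabilities that make opponent indifferent:
P2 chooses q to make P1 indifferent between A and B
P1 chooses p to make P2 indifferent between X and Y
Mixed NE: P1 plays (A: 0.5, B: 0.5), P2 plays (X: 0.5, Y: 0.5)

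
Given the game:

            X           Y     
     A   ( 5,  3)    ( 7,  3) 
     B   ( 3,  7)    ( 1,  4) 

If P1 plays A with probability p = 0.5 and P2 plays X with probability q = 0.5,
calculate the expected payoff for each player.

E[P1] = 4.0, E[P2] = 4.25

Work:
E[P1] = p·q·π₁(A,X) + p·(1-q)·π₁(A,Y) + (1-p)·q·π₁(B,X) + (1-p)·(1-q)·π₁(B,Y)
= 0.5·0.5·5 + 0.5·0.5·7 + 0.5·0.5·3 + 0.5·0.5·1
= 4.0

E[P2] = 4.25 (similar calculation)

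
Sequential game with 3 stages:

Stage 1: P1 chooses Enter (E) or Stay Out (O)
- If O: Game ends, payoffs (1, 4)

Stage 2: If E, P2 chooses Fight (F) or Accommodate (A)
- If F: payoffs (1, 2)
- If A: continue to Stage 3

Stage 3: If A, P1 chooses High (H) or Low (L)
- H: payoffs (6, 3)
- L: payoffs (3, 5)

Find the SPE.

SPE: (E, A, H); Outcome (6, 3)

Work:
Stage 3: P1 chooses H (6 vs 3)
Stage 2: P2: F->2, A->3 (anticipating H). Choose A
Stage 1: P1: O->1, E->6 (anticipating A, H). Choose E
SPE path: E -> A -> H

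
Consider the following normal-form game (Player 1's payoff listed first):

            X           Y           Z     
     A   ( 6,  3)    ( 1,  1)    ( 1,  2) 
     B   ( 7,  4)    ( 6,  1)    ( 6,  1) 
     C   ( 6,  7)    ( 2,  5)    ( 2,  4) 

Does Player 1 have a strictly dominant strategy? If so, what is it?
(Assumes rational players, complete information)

Yes, Player 1's strictly dominant strategy is B

Work:
A strategy strictly dominates another if it gives a strictly higher payoff against every opponent action. Compare each pair of P1's strategies column-by-column:
  A vs B: [6 vs 7, 1 vs 6, 1 vs 6] → A does not strictly dominate B (column X: 6 ≤ 7)
  A vs C: [6 vs 6, 1 vs 2, 1 vs 2] → A does not strictly dominate C (column X: 6 ≤ 6)
  B vs A: [7 vs 6, 6 vs 1, 6 vs 1] → B strictly dominates A
  B vs C: [7 vs 6, 6 vs 2, 6 vs 2] → B strictly dominates C
  C vs A: [6 vs 6, 2 vs 1, 2 vs 1] → C does not strictly dominate A (column X: 6 ≤ 6)
  C vs B: [6 vs 7, 2 vs 6, 2 vs 6] → C does not strictly dominate B (column X: 6 ≤ 7)
B strictly dominates every other strategy → strictly dominant.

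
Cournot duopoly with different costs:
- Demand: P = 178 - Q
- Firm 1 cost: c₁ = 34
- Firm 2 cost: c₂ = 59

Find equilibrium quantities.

q₁* = 56.33, q₂* = 31.33

Work:
Reaction: q₁ = (178 - 34 - q₂)/2
Reaction: q₂ = (178 - 59 - q₁)/2
Solve simultaneously:
q₁* = (178 - 2×34 + 59)/3 = 56.33
q₂* = (178 - 2×59 + 34)/3 = 31.33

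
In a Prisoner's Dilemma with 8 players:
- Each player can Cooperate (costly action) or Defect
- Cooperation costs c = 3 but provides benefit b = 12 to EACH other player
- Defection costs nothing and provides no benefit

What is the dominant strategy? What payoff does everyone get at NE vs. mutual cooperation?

Dominant: Defect; NE payoff = 0; Coop payoff = 81

Work:
Defect dominates (saves cost c = 3, benefit to others is external)
NE: All defect → everyone gets 0
If all cooperate: each receives (7)×12 - 3 = 81
Social dilemma: 81 > 0 but NE gives 0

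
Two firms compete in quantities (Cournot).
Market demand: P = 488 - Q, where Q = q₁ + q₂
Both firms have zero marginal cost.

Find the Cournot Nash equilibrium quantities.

q₁* = q₂* = 162.67; P* = 162.67

Work:
Profit: π_i = P·q_i = (a - q_i - q_j)·q_i
FOC: ∂π_i/∂q_i = a - 2q_i - q_j = 0
Reaction function: q_i = (488 - q_j)/2
Symmetry: q* = 488/3 = 162.67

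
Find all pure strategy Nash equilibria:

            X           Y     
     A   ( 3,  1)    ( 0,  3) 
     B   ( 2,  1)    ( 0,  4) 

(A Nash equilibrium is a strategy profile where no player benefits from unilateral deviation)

Nash equilibrium: (A, Y), (B, Y)

Work:
Best responses:
  P1 vs X: payoffs [3, 2] → best response A (payoff 3)
  P1 vs Y: payoffs [0, 0] → best response A/B (payoff 0)
  P2 vs A: payoffs [1, 3] → best response Y (payoff 3)
  P2 vs B: payoffs [1, 4] → best response Y (payoff 4)
Mutual best responses: (A,Y), (B,Y) → Nash equilibria.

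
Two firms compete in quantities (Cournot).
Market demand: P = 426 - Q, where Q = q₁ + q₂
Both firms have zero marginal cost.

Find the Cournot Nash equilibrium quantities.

q₁* = q₂* = 142.0; P* = 142.0

Work:
Profit: π_i = P·q_i = (a - q_i - q_j)·q_i
FOC: ∂π_i/∂q_i = a - 2q_i - q_j = 0
Reaction function: q_i = (426 - q_j)/2
Symmetry: q* = 426/3 = 142.0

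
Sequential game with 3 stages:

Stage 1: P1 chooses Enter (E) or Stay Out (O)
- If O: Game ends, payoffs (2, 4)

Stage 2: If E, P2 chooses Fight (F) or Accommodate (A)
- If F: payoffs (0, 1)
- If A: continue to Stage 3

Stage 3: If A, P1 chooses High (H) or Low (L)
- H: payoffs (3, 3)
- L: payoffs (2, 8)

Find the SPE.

SPE: (E, A, H); Outcome (3, 3)

Work:
Stage 3: P1 chooses H (3 vs 2)
Stage 2: P2: F->1, A->3 (anticipating H). Choose A
Stage 1: P1: O->2, E->3 (anticipating A, H). Choose E
SPE path: E -> A -> H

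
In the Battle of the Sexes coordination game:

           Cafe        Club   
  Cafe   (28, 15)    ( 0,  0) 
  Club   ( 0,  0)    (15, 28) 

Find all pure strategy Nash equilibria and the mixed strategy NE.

Pure NE: (Cafe, Cafe) and (Club, Club); Mixed NE: p = 0.6512, q = 0.3488

Work:
Check pure NE:
(Cafe, Cafe): (28, 15) - no unilateral deviation beneficial
(Club, Club): (15, 28) - no unilateral deviation beneficial
Mixed NE: P1 plays Cafe with p = 0.6512, P2 plays Cafe with q = 0.3488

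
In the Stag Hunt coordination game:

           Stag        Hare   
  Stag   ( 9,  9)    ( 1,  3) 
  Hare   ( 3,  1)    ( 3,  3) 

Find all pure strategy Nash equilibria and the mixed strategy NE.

Pure NE: (Stag, Stag) and (Hare, Hare); Mixed NE: p = 0.25, q = 0.25

Work:
Check pure NE:
(Stag, Stag): (9, 9) - no unilateral deviation beneficial
(Hare, Hare): (3, 3) - no unilateral deviation beneficial
Mixed NE: P1 plays Stag with p = 0.25, P2 plays Stag with q = 0.25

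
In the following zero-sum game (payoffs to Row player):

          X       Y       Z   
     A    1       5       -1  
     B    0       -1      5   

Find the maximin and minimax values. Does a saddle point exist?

Maximin = -1, Minimax = 1, Saddle: False

Work:
Row minimums: [-1, -1] → maximin = -1
Column maximums: [1, 5, 5] → minimax = 1
No saddle point (maximin ≠ minimax). Mixed strategy needed.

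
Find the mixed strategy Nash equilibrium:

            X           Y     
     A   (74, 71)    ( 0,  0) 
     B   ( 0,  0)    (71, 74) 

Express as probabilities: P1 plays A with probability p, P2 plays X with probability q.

p = 0.5103, q = 0.4897

Work:
Find probabilities that make opponent indifferent:
P2 chooses q to make P1 indifferent between A and B
P1 chooses p to make P2 indifferent between X and Y
Mixed NE: P1 plays (A: 0.5103, B: 0.4897), P2 plays (X: 0.4897, Y: 0.5103)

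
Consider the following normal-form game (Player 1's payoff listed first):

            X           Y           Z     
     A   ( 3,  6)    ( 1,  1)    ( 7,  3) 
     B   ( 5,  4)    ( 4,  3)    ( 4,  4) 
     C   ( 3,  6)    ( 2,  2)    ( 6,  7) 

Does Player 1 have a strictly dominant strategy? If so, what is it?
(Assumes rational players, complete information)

No strictly dominant strategy exists for Player 1

Work:
A strategy strictly dominates another if it gives a strictly higher payoff against every opponent action. Compare each pair of P1's strategies column-by-column:
  A vs B: [3 vs 5, 1 vs 4, 7 vs 4] → A does not strictly dominate B (column X: 3 ≤ 5)
  A vs C: [3 vs 3, 1 vs 2, 7 vs 6] → A does not strictly dominate C (column X: 3 ≤ 3)
  B vs A: [5 vs 3, 4 vs 1, 4 vs 7] → B does not strictly dominate A (column Z: 4 ≤ 7)
  B vs C: [5 vs 3, 4 vs 2, 4 vs 6] → B does not strictly dominate C (column Z: 4 ≤ 6)
  C vs A: [3 vs 3, 2 vs 1, 6 vs 7] → C does not strictly dominate A (column X: 3 ≤ 3)
  C vs B: [3 vs 5, 2 vs 4, 6 vs 4] → C does not strictly dominate B (column X: 3 ≤ 5)
No single strategy strictly dominates all others → no strictly dominant strategy.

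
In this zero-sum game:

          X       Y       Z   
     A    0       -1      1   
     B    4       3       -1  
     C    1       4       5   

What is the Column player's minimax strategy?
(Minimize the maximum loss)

Column should play X or Y (all achieve the minimum), value = 4

Work:
Column player minimizes Row's maximum payoff:
Column X: max payoff to Row = 4
Column Y: max payoff to Row = 4
Column Z: max payoff to Row = 5
Minimum is 4, achieved by columns X, Y (tied).
Each of X or Y is a minimax strategy.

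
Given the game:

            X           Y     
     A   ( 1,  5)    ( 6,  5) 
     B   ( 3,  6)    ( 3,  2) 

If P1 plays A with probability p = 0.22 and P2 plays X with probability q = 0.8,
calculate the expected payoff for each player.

E[P1] = 2.78, E[P2] = 5.156

Work:
E[P1] = p·q·π₁(A,X) + p·(1-q)·π₁(A,Y) + (1-p)·q·π₁(B,X) + (1-p)·(1-q)·π₁(B,Y)
= 0.22·0.8·1 + 0.22·0.2·6 + 0.78·0.8·3 + 0.78·0.2·3
= 2.78

E[P2] = 5.156 (similar calculation)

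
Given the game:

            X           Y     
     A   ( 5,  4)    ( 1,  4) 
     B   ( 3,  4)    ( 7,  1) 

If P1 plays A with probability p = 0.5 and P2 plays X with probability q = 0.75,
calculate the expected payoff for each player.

E[P1] = 4.0, E[P2] = 3.625

Work:
E[P1] = p·q·π₁(A,X) + p·(1-q)·π₁(A,Y) + (1-p)·q·π₁(B,X) + (1-p)·(1-q)·π₁(B,Y)
= 0.5·0.75·5 + 0.5·0.25·1 + 0.5·0.75·3 + 0.5·0.25·7
= 4.0

E[P2] = 3.625 (similar calculation)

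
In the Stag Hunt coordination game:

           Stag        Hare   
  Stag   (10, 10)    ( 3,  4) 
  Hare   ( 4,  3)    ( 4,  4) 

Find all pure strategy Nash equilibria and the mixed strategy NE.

Pure NE: (Stag, Stag) and (Hare, Hare); Mixed NE: p = 0.1429, q = 0.1429

Work:
Check pure NE:
(Stag, Stag): (10, 10) - no unilateral deviation beneficial
(Hare, Hare): (4, 4) - no unilateral deviation beneficial
Mixed NE: P1 plays Stag with p = 0.1429, P2 plays Stag with q = 0.1429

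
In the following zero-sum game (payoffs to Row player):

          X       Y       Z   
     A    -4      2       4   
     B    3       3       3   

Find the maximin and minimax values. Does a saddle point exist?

Maximin = 3, Minimax = 3, Saddle: True

Work:
Row minimums: [-4, 3] → maximin = 3
Column maximums: [3, 3, 4] → minimax = 3
Saddle point exists! Game value = 3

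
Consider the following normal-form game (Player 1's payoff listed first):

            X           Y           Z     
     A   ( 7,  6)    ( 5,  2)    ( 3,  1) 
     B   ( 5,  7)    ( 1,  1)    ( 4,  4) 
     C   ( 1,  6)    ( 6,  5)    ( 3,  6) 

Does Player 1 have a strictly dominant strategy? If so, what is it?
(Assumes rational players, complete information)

No strictly dominant strategy exists for Player 1

Work:
A strategy strictly dominates another if it gives a strictly higher payoff against every opponent action. Compare each pair of P1's strategies column-by-column:
  A vs B: [7 vs 5, 5 vs 1, 3 vs 4] → A does not strictly dominate B (column Z: 3 ≤ 4)
  A vs C: [7 vs 1, 5 vs 6, 3 vs 3] → A does not strictly dominate C (column Y: 5 ≤ 6)
  B vs A: [5 vs 7, 1 vs 5, 4 vs 3] → B does not strictly dominate A (column X: 5 ≤ 7)
  B vs C: [5 vs 1, 1 vs 6, 4 vs 3] → B does not strictly dominate C (column Y: 1 ≤ 6)
  C vs A: [1 vs 7, 6 vs 5, 3 vs 3] → C does not strictly dominate A (column X: 1 ≤ 7)
  C vs B: [1 vs 5, 6 vs 1, 3 vs 4] → C does not strictly dominate B (column X: 1 ≤ 5)
No single strategy strictly dominates all others → no strictly dominant strategy.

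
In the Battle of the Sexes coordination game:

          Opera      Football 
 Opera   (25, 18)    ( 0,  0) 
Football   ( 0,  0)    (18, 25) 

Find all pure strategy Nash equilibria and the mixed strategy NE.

Pure NE: (Opera, Opera) and (Football, Football); Mixed NE: p = 0.5814, q = 0.4186

Work:
Check pure NE:
(Opera, Opera): (25, 18) - no unilateral deviation beneficial
(Football, Football): (18, 25) - no unilateral deviation beneficial
Mixed NE: P1 plays Opera with p = 0.5814, P2 plays Opera with q = 0.4186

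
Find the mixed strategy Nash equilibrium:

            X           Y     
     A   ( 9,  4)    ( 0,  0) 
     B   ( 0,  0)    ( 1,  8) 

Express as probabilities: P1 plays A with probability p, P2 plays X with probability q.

p = 0.6667, q = 0.1

Work:
Find probabilities that make opponent indifferent:
P2 chooses q to make P1 indifferent between A and B
P1 chooses p to make P2 indifferent between X and Y
Mixed NE: P1 plays (A: 0.6667, B: 0.3333), P2 plays (X: 0.1, Y: 0.9)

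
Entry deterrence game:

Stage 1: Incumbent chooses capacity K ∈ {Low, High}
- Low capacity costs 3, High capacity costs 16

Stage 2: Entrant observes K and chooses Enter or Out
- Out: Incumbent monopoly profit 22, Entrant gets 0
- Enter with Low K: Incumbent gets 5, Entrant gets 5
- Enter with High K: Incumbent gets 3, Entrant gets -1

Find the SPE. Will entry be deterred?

SPE: (High, Enter|Low, Out|High); Entry deterred. Incumbent net profit = 6

Work:
After Low K: Entrant enters (5 > 0)
After High K: Entrant stays out (-1 < 0)
Incumbent: Low → 5−3=2, High → 22−16=6
Incumbent chooses High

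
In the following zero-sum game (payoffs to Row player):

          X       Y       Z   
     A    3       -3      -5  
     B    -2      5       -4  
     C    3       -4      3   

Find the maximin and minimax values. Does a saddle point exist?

Maximin = -4, Minimax = 3, Saddle: False

Work:
Row minimums: [-5, -4, -4] → maximin = -4
Column maximums: [3, 5, 3] → minimax = 3
No saddle point (maximin ≠ minimax). Mixed strategy needed.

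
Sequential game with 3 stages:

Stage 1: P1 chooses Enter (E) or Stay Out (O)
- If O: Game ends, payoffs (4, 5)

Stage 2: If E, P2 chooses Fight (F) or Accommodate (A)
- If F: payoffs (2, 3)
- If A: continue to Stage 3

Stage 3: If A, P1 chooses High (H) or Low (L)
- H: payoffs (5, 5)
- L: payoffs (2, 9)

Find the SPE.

SPE: (E, A, H); Outcome (5, 5)

Work:
Stage 3: P1 chooses H (5 vs 2)
Stage 2: P2: F->3, A->5 (anticipating H). Choose A
Stage 1: P1: O->4, E->5 (anticipating A, H). Choose E
SPE path: E -> A -> H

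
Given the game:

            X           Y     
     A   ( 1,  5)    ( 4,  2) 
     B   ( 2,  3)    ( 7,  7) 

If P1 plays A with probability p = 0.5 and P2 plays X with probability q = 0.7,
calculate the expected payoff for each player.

E[P1] = 2.7, E[P2] = 4.15

Work:
E[P1] = p·q·π₁(A,X) + p·(1-q)·π₁(A,Y) + (1-p)·q·π₁(B,X) + (1-p)·(1-q)·π₁(B,Y)
= 0.5·0.7·1 + 0.5·0.3·4 + 0.5·0.7·2 + 0.5·0.3·7
= 2.7

E[P2] = 4.15 (similar calculation)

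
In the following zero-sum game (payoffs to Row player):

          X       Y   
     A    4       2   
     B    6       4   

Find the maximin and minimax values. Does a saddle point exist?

Maximin = 4, Minimax = 4, Saddle: True

Work:
Row minimums: [2, 4] → maximin = 4
Column maximums: [6, 4] → minimax = 4
Saddle point exists! Game value = 4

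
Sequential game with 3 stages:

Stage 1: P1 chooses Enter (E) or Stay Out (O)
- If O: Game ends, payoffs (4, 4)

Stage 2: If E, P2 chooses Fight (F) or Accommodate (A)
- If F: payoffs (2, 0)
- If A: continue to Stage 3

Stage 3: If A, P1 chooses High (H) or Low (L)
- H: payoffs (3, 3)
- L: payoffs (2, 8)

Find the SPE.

SPE: (O, A, H); Outcome (4, 4)

Work:
Stage 3: P1 chooses H (3 vs 2)
Stage 2: P2: F->0, A->3 (anticipating H). Choose A
Stage 1: P1: O->4, E->3 (anticipating A, H). Choose O
SPE path: O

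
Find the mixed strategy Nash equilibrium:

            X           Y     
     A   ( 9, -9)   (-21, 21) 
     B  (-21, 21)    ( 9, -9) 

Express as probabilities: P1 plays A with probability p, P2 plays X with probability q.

p = 0.5, q = 0.5

Work:
Find probabilities that make opponent indifferent:
P2 chooses q to make P1 indifferent between A and B
P1 chooses p to make P2 indifferent between X and Y
Mixed NE: P1 plays (A: 0.5, B: 0.5), P2 plays (X: 0.5, Y: 0.5)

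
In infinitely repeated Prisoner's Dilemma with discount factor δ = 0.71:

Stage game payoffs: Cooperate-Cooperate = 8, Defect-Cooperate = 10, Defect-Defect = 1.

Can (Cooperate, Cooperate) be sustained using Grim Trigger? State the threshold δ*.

δ* = 0.2222; since δ = 0.71 ≥ 0.2222, cooperation can be sustained

Work:
For Grim Trigger:
Cooperate forever: 8/(1-δ)
Defect then punished: 10 + 1·δ/(1-δ)
Need: 8/(1-δ) ≥ 10 + 1·δ/(1-δ)
Solving: δ ≥ (T-R)/(T-P) = (10-8)/(10-1) = 0.2222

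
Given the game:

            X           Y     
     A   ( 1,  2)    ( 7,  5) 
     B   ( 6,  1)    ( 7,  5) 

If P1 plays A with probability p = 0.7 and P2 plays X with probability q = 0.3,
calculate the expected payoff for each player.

E[P1] = 5.65, E[P2] = 4.01

Work:
E[P1] = p·q·π₁(A,X) + p·(1-q)·π₁(A,Y) + (1-p)·q·π₁(B,X) + (1-p)·(1-q)·π₁(B,Y)
= 0.7·0.3·1 + 0.7·0.7·7 + 0.3·0.3·6 + 0.3·0.7·7
= 5.65

E[P2] = 4.01 (similar calculation)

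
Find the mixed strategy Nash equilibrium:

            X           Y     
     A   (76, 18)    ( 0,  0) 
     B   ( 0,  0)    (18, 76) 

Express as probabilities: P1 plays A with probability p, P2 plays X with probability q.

p = 0.8085, q = 0.1915

Work:
Find probabilities that make opponent indifferent:
P2 chooses q to make P1 indifferent between A and B
P1 chooses p to make P2 indifferent between X and Y
Mixed NE: P1 plays (A: 0.8085, B: 0.1915), P2 plays (X: 0.1915, Y: 0.8085)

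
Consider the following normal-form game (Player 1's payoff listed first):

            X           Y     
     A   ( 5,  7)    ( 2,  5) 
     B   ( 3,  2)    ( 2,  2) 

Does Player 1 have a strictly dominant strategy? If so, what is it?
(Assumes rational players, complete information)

No strictly dominant strategy exists for Player 1

Work:
A strategy strictly dominates another if it gives a strictly higher payoff against every opponent action. Compare each pair of P1's strategies column-by-column:
  A vs B: [5 vs 3, 2 vs 2] → A does not strictly dominate B (column Y: 2 ≤ 2)
  B vs A: [3 vs 5, 2 vs 2] → B does not strictly dominate A (column X: 3 ≤ 5)
No single strategy strictly dominates all others → no strictly dominant strategy.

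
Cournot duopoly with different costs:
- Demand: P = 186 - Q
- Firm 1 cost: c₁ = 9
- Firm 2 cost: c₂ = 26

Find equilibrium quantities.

q₁* = 64.67, q₂* = 47.67

Work:
Reaction: q₁ = (186 - 9 - q₂)/2
Reaction: q₂ = (186 - 26 - q₁)/2
Solve simultaneously:
q₁* = (186 - 2×9 + 26)/3 = 64.67
q₂* = (186 - 2×26 + 9)/3 = 47.67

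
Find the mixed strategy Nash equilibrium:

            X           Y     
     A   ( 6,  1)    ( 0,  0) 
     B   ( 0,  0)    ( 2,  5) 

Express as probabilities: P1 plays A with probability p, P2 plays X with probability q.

p = 0.8333, q = 0.25

Work:
Find probabilities that make opponent indifferent:
P2 chooses q to make P1 indifferent between A and B
P1 chooses p to make P2 indifferent between X and Y
Mixed NE: P1 plays (A: 0.8333, B: 0.1667), P2 plays (X: 0.25, Y: 0.75)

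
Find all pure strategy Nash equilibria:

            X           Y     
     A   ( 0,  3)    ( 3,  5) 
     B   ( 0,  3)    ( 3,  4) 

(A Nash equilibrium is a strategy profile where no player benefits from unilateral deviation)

Nash equilibrium: (A, Y), (B, Y)

Work:
Best responses:
  P1 vs X: payoffs [0, 0] → best response A/B (payoff 0)
  P1 vs Y: payoffs [3, 3] → best response A/B (payoff 3)
  P2 vs A: payoffs [3, 5] → best response Y (payoff 5)
  P2 vs B: payoffs [3, 4] → best response Y (payoff 4)
Mutual best responses: (A,Y), (B,Y) → Nash equilibria.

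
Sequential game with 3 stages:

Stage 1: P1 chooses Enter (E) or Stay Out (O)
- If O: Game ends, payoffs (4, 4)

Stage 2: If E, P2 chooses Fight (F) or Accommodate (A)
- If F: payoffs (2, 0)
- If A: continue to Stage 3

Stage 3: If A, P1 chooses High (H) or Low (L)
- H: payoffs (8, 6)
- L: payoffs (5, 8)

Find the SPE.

SPE: (E, A, H); Outcome (8, 6)

Work:
Stage 3: P1 chooses H (8 vs 5)
Stage 2: P2: F->0, A->6 (anticipating H). Choose A
Stage 1: P1: O->4, E->8 (anticipating A, H). Choose E
SPE path: E -> A -> H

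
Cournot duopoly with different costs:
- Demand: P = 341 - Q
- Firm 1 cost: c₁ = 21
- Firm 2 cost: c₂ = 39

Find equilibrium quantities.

q₁* = 112.67, q₂* = 94.67

Work:
Reaction: q₁ = (341 - 21 - q₂)/2
Reaction: q₂ = (341 - 39 - q₁)/2
Solve simultaneously:
q₁* = (341 - 2×21 + 39)/3 = 112.67
q₂* = (341 - 2×39 + 21)/3 = 94.67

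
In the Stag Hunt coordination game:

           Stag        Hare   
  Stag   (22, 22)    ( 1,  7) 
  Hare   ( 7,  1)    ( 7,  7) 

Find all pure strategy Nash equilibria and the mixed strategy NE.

Pure NE: (Stag, Stag) and (Hare, Hare); Mixed NE: p = 0.2857, q = 0.2857

Work:
Check pure NE:
(Stag, Stag): (22, 22) - no unilateral deviation beneficial
(Hare, Hare): (7, 7) - no unilateral deviation beneficial
Mixed NE: P1 plays Stag with p = 0.2857, P2 plays Stag with q = 0.2857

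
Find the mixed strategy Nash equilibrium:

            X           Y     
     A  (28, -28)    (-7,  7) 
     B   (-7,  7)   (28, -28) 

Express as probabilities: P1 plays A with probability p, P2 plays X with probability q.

p = 0.5, q = 0.5

Work:
Find probabilities that make opponent indifferent:
P2 chooses q to make P1 indifferent between A and B
P1 chooses p to make P2 indifferent between X and Y
Mixed NE: P1 plays (A: 0.5, B: 0.5), P2 plays (X: 0.5, Y: 0.5)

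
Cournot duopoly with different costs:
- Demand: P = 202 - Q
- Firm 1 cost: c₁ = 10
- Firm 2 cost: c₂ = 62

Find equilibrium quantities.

q₁* = 81.33, q₂* = 29.33

Work:
Reaction: q₁ = (202 - 10 - q₂)/2
Reaction: q₂ = (202 - 62 - q₁)/2
Solve simultaneously:
q₁* = (202 - 2×10 + 62)/3 = 81.33
q₂* = (202 - 2×62 + 10)/3 = 29.33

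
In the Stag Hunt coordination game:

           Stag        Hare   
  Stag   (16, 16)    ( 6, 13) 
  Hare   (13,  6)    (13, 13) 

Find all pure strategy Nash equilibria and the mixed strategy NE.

Pure NE: (Stag, Stag) and (Hare, Hare); Mixed NE: p = 0.7, q = 0.7

Work:
Check pure NE:
(Stag, Stag): (16, 16) - no unilateral deviation beneficial
(Hare, Hare): (13, 13) - no unilateral deviation beneficial
Mixed NE: P1 plays Stag with p = 0.7, P2 plays Stag with q = 0.7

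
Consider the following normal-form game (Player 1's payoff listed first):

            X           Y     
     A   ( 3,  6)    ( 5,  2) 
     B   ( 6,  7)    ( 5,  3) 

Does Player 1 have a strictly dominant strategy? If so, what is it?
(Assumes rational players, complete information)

No strictly dominant strategy exists for Player 1

Work:
A strategy strictly dominates another if it gives a strictly higher payoff against every opponent action. Compare each pair of P1's strategies column-by-column:
  A vs B: [3 vs 6, 5 vs 5] → A does not strictly dominate B (column X: 3 ≤ 6)
  B vs A: [6 vs 3, 5 vs 5] → B does not strictly dominate A (column Y: 5 ≤ 5)
No single strategy strictly dominates all others → no strictly dominant strategy.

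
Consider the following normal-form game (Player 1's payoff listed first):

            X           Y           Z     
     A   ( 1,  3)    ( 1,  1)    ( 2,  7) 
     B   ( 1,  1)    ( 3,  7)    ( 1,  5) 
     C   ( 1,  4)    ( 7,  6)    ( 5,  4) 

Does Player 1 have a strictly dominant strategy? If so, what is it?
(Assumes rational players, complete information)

No strictly dominant strategy exists for Player 1

Work:
A strategy strictly dominates another if it gives a strictly higher payoff against every opponent action. Compare each pair of P1's strategies column-by-column:
  A vs B: [1 vs 1, 1 vs 3, 2 vs 1] → A does not strictly dominate B (column X: 1 ≤ 1)
  A vs C: [1 vs 1, 1 vs 7, 2 vs 5] → A does not strictly dominate C (column X: 1 ≤ 1)
  B vs A: [1 vs 1, 3 vs 1, 1 vs 2] → B does not strictly dominate A (column X: 1 ≤ 1)
  B vs C: [1 vs 1, 3 vs 7, 1 vs 5] → B does not strictly dominate C (column X: 1 ≤ 1)
  C vs A: [1 vs 1, 7 vs 1, 5 vs 2] → C does not strictly dominate A (column X: 1 ≤ 1)
  C vs B: [1 vs 1, 7 vs 3, 5 vs 1] → C does not strictly dominate B (column X: 1 ≤ 1)
No single strategy strictly dominates all others → no strictly dominant strategy.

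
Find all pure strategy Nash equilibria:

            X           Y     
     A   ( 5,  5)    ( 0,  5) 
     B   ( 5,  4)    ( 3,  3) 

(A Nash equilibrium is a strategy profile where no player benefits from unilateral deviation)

Nash equilibrium: (A, X), (B, X)

Work:
Best responses:
  P1 vs X: payoffs [5, 5] → best response A/B (payoff 5)
  P1 vs Y: payoffs [0, 3] → best response B (payoff 3)
  P2 vs A: payoffs [5, 5] → best response X/Y (payoff 5)
  P2 vs B: payoffs [4, 3] → best response X (payoff 4)
Mutual best responses: (A,X), (B,X) → Nash equilibria.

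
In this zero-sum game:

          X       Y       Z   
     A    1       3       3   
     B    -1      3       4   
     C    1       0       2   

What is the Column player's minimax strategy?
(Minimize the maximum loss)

Column should play X, value = 1

Work:
Column player minimizes Row's maximum payoff:
Column X: max payoff to Row = 1
Column Y: max payoff to Row = 3
Column Z: max payoff to Row = 4
Minimum is 1, achieved by column X.
Minimax strategy: X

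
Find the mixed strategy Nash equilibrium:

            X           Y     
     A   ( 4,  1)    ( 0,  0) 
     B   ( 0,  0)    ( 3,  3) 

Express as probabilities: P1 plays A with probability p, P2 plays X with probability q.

p = 0.75, q = 0.4286

Work:
Find probabilities that make opponent indifferent:
P2 chooses q to make P1 indifferent between A and B
P1 chooses p to make P2 indifferent between X and Y
Mixed NE: P1 plays (A: 0.75, B: 0.25), P2 plays (X: 0.4286, Y: 0.5714)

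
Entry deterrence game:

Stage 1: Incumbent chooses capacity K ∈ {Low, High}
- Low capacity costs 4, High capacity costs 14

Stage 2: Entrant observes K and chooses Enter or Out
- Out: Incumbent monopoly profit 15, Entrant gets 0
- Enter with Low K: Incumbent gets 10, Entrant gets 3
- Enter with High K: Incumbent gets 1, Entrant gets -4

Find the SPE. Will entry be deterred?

SPE: (Low, Enter|Low, Out|High); Entry not deterred. Incumbent net profit = 6, Entrant gets 3

Work:
After Low K: Entrant enters (3 > 0)
After High K: Entrant stays out (-4 < 0)
Incumbent: Low → 10−4=6, High → 15−14=1
Incumbent chooses Low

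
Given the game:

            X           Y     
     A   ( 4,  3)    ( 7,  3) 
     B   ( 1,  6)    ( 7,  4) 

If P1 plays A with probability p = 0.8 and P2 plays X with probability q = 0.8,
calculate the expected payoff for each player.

E[P1] = 4.12, E[P2] = 3.52

Work:
E[P1] = p·q·π₁(A,X) + p·(1-q)·π₁(A,Y) + (1-p)·q·π₁(B,X) + (1-p)·(1-q)·π₁(B,Y)
= 0.8·0.8·4 + 0.8·0.2·7 + 0.2·0.8·1 + 0.2·0.2·7
= 4.12

E[P2] = 3.52 (similar calculation)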